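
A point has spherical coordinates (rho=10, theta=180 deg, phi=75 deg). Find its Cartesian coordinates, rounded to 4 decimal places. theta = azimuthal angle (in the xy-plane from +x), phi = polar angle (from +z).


x = 10 * sin(75) * cos(180) = -9.6593
y = 10 * sin(75) * sin(180) = 0
z = 10 * cos(75) = 2.5882

(-9.6593, 0, 2.5882)


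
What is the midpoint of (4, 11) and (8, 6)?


Midpoint = ((4+8)/2, (11+6)/2) = (6, 8.5)

(6, 8.5)


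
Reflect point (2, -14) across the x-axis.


Reflection across x-axis: (x, y) -> (x, -y)
(2, -14) -> (2, 14)

(2, 14)


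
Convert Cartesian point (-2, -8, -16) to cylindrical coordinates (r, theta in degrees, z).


r = sqrt((-2)^2 + (-8)^2) = 8.2462
theta = atan2(-8, -2) = 255.9638 deg
z = -16

r = 8.2462, theta = 255.9638 deg, z = -16


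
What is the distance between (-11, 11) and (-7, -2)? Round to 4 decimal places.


d = sqrt((-7--11)^2 + (-2-11)^2) = 13.6015

13.6015


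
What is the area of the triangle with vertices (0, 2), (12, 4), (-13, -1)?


Area = |x1(y2-y3) + x2(y3-y1) + x3(y1-y2)| / 2
= |0*(4--1) + 12*(-1-2) + -13*(2-4)| / 2
= 5

5


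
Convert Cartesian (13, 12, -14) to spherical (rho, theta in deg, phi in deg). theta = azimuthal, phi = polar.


rho = sqrt(13^2 + 12^2 + (-14)^2) = 22.561
theta = atan2(12, 13) = 42.7094 deg
phi = acos(-14/22.561) = 128.3555 deg

rho = 22.561, theta = 42.7094 deg, phi = 128.3555 deg


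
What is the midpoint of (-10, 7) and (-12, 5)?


Midpoint = ((-10+-12)/2, (7+5)/2) = (-11, 6)

(-11, 6)


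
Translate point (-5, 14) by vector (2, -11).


Translation: (x+dx, y+dy) = (-5+2, 14+-11) = (-3, 3)

(-3, 3)


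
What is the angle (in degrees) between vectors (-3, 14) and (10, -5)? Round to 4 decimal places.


dot = -3*10 + 14*-5 = -100
|u| = 14.3178, |v| = 11.1803
cos(angle) = -0.6247
angle = 128.6598 degrees

128.6598 degrees


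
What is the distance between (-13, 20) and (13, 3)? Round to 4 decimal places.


d = sqrt((13--13)^2 + (3-20)^2) = 31.0644

31.0644


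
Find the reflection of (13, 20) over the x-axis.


Reflection across x-axis: (x, y) -> (x, -y)
(13, 20) -> (13, -20)

(13, -20)


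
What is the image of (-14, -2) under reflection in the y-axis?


Reflection across y-axis: (x, y) -> (-x, y)
(-14, -2) -> (14, -2)

(14, -2)


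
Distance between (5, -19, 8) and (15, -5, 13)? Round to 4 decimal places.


d = sqrt((15-5)^2 + (-5--19)^2 + (13-8)^2) = 17.9165

17.9165


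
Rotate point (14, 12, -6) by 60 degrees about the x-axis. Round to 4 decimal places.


x' = 14
y' = 12*cos(60) - -6*sin(60) = 11.1962
z' = 12*sin(60) + -6*cos(60) = 7.3923

(14, 11.1962, 7.3923)


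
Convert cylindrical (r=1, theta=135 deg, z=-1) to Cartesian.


x = 1 * cos(135) = -0.7071
y = 1 * sin(135) = 0.7071
z = -1

(-0.7071, 0.7071, -1)


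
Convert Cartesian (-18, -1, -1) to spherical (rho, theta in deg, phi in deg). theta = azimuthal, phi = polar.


rho = sqrt((-18)^2 + (-1)^2 + (-1)^2) = 18.0555
theta = atan2(-1, -18) = 183.1798 deg
phi = acos(-1/18.0555) = 93.1749 deg

rho = 18.0555, theta = 183.1798 deg, phi = 93.1749 deg


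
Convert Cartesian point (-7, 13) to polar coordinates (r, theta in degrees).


r = sqrt((-7)^2 + 13^2) = 14.7648
theta = atan2(13, -7) = 118.3008 degrees

r = 14.7648, theta = 118.3008 degrees


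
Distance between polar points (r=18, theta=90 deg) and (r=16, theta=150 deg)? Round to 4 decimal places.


d = sqrt(r1^2 + r2^2 - 2*r1*r2*cos(t2-t1))
d = sqrt(18^2 + 16^2 - 2*18*16*cos(150-90)) = 17.088

17.088


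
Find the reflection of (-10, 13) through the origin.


Reflection through origin: (x, y) -> (-x, -y)
(-10, 13) -> (10, -13)

(10, -13)


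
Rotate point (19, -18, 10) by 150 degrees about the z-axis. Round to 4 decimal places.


x' = 19*cos(150) - -18*sin(150) = -7.4545
y' = 19*sin(150) + -18*cos(150) = 25.0885
z' = 10

(-7.4545, 25.0885, 10)


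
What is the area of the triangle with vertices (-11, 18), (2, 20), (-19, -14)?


Area = |x1(y2-y3) + x2(y3-y1) + x3(y1-y2)| / 2
= |-11*(20--14) + 2*(-14-18) + -19*(18-20)| / 2
= 200

200


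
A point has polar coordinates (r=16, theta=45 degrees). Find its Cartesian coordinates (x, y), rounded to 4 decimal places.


x = 16 * cos(45) = 11.3137
y = 16 * sin(45) = 11.3137

(11.3137, 11.3137)


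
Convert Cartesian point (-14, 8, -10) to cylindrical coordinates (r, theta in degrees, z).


r = sqrt((-14)^2 + 8^2) = 16.1245
theta = atan2(8, -14) = 150.2551 deg
z = -10

r = 16.1245, theta = 150.2551 deg, z = -10


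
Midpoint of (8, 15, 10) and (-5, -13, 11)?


Midpoint = ((8+-5)/2, (15+-13)/2, (10+11)/2) = (1.5, 1, 10.5)

(1.5, 1, 10.5)


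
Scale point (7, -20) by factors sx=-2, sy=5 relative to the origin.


Scaling: (x*sx, y*sy) = (7*-2, -20*5) = (-14, -100)

(-14, -100)


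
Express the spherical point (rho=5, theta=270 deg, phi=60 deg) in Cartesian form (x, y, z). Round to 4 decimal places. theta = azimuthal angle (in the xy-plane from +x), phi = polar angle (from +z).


x = 5 * sin(60) * cos(270) = 0
y = 5 * sin(60) * sin(270) = -4.3301
z = 5 * cos(60) = 2.5

(0, -4.3301, 2.5)


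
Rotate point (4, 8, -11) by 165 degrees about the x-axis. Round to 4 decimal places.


x' = 4
y' = 8*cos(165) - -11*sin(165) = -4.8804
z' = 8*sin(165) + -11*cos(165) = 12.6957

(4, -4.8804, 12.6957)


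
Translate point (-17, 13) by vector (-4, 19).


Translation: (x+dx, y+dy) = (-17+-4, 13+19) = (-21, 32)

(-21, 32)


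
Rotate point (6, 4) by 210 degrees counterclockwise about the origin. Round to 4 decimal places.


x' = 6*cos(210) - 4*sin(210) = -3.1962
y' = 6*sin(210) + 4*cos(210) = -6.4641

(-3.1962, -6.4641)


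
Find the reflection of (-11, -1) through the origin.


Reflection through origin: (x, y) -> (-x, -y)
(-11, -1) -> (11, 1)

(11, 1)


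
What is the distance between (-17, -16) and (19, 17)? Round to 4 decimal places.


d = sqrt((19--17)^2 + (17--16)^2) = 48.8365

48.8365


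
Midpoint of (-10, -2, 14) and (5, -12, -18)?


Midpoint = ((-10+5)/2, (-2+-12)/2, (14+-18)/2) = (-2.5, -7, -2)

(-2.5, -7, -2)


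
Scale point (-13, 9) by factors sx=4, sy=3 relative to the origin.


Scaling: (x*sx, y*sy) = (-13*4, 9*3) = (-52, 27)

(-52, 27)


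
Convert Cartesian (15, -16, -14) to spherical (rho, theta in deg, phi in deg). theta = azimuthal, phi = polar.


rho = sqrt(15^2 + (-16)^2 + (-14)^2) = 26.0192
theta = atan2(-16, 15) = 313.1524 deg
phi = acos(-14/26.0192) = 122.5519 deg

rho = 26.0192, theta = 313.1524 deg, phi = 122.5519 deg


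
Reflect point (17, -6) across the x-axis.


Reflection across x-axis: (x, y) -> (x, -y)
(17, -6) -> (17, 6)

(17, 6)


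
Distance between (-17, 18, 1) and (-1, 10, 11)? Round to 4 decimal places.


d = sqrt((-1--17)^2 + (10-18)^2 + (11-1)^2) = 20.4939

20.4939


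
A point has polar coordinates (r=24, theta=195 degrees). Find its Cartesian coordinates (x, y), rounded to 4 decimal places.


x = 24 * cos(195) = -23.1822
y = 24 * sin(195) = -6.2117

(-23.1822, -6.2117)


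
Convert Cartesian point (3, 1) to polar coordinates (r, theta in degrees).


r = sqrt(3^2 + 1^2) = 3.1623
theta = atan2(1, 3) = 18.4349 degrees

r = 3.1623, theta = 18.4349 degrees


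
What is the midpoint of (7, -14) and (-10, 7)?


Midpoint = ((7+-10)/2, (-14+7)/2) = (-1.5, -3.5)

(-1.5, -3.5)


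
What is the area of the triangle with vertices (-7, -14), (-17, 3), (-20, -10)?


Area = |x1(y2-y3) + x2(y3-y1) + x3(y1-y2)| / 2
= |-7*(3--10) + -17*(-10--14) + -20*(-14-3)| / 2
= 90.5

90.5


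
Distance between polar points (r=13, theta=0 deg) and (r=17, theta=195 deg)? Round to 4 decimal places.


d = sqrt(r1^2 + r2^2 - 2*r1*r2*cos(t2-t1))
d = sqrt(13^2 + 17^2 - 2*13*17*cos(195-0)) = 29.7479

29.7479


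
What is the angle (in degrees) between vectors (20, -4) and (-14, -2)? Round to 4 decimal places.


dot = 20*-14 + -4*-2 = -272
|u| = 20.3961, |v| = 14.1421
cos(angle) = -0.943
angle = 160.56 degrees

160.56 degrees


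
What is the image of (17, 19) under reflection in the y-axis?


Reflection across y-axis: (x, y) -> (-x, y)
(17, 19) -> (-17, 19)

(-17, 19)


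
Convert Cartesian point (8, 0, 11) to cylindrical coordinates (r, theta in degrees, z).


r = sqrt(8^2 + 0^2) = 8
theta = atan2(0, 8) = 0 deg
z = 11

r = 8, theta = 0 deg, z = 11


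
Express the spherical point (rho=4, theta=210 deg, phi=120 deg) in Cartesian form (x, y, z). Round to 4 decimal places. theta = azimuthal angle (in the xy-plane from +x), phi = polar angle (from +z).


x = 4 * sin(120) * cos(210) = -3
y = 4 * sin(120) * sin(210) = -1.7321
z = 4 * cos(120) = -2

(-3, -1.7321, -2)


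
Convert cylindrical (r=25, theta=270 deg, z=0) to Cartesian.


x = 25 * cos(270) = 0
y = 25 * sin(270) = -25
z = 0

(0, -25, 0)


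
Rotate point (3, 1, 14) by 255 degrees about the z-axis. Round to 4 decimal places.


x' = 3*cos(255) - 1*sin(255) = 0.1895
y' = 3*sin(255) + 1*cos(255) = -3.1566
z' = 14

(0.1895, -3.1566, 14)


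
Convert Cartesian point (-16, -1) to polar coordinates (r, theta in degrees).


r = sqrt((-16)^2 + (-1)^2) = 16.0312
theta = atan2(-1, -16) = 183.5763 degrees

r = 16.0312, theta = 183.5763 degrees


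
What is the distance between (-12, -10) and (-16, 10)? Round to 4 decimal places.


d = sqrt((-16--12)^2 + (10--10)^2) = 20.3961

20.3961


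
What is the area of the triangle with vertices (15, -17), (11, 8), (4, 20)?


Area = |x1(y2-y3) + x2(y3-y1) + x3(y1-y2)| / 2
= |15*(8-20) + 11*(20--17) + 4*(-17-8)| / 2
= 63.5

63.5


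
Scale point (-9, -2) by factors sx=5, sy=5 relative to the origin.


Scaling: (x*sx, y*sy) = (-9*5, -2*5) = (-45, -10)

(-45, -10)


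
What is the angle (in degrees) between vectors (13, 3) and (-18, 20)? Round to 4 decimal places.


dot = 13*-18 + 3*20 = -174
|u| = 13.3417, |v| = 26.9072
cos(angle) = -0.4847
angle = 118.9926 degrees

118.9926 degrees


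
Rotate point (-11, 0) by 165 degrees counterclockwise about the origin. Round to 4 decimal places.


x' = -11*cos(165) - 0*sin(165) = 10.6252
y' = -11*sin(165) + 0*cos(165) = -2.847

(10.6252, -2.847)


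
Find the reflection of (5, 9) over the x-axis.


Reflection across x-axis: (x, y) -> (x, -y)
(5, 9) -> (5, -9)

(5, -9)


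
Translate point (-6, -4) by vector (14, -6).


Translation: (x+dx, y+dy) = (-6+14, -4+-6) = (8, -10)

(8, -10)


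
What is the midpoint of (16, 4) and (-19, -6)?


Midpoint = ((16+-19)/2, (4+-6)/2) = (-1.5, -1)

(-1.5, -1)


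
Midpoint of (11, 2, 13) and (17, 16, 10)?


Midpoint = ((11+17)/2, (2+16)/2, (13+10)/2) = (14, 9, 11.5)

(14, 9, 11.5)


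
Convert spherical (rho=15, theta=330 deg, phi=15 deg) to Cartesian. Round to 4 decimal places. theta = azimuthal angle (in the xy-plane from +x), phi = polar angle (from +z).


x = 15 * sin(15) * cos(330) = 3.3622
y = 15 * sin(15) * sin(330) = -1.9411
z = 15 * cos(15) = 14.4889

(3.3622, -1.9411, 14.4889)


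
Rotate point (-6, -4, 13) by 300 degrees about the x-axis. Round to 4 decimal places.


x' = -6
y' = -4*cos(300) - 13*sin(300) = 9.2583
z' = -4*sin(300) + 13*cos(300) = 9.9641

(-6, 9.2583, 9.9641)


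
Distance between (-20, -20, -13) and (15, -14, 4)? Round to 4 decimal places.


d = sqrt((15--20)^2 + (-14--20)^2 + (4--13)^2) = 39.37

39.37


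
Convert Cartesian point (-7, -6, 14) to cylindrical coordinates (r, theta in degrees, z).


r = sqrt((-7)^2 + (-6)^2) = 9.2195
theta = atan2(-6, -7) = 220.6013 deg
z = 14

r = 9.2195, theta = 220.6013 deg, z = 14


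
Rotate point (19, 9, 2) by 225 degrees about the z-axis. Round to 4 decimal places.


x' = 19*cos(225) - 9*sin(225) = -7.0711
y' = 19*sin(225) + 9*cos(225) = -19.799
z' = 2

(-7.0711, -19.799, 2)


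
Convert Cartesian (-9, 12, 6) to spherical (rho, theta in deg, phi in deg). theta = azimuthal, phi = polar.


rho = sqrt((-9)^2 + 12^2 + 6^2) = 16.1555
theta = atan2(12, -9) = 126.8699 deg
phi = acos(6/16.1555) = 68.1986 deg

rho = 16.1555, theta = 126.8699 deg, phi = 68.1986 deg


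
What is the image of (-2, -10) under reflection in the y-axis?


Reflection across y-axis: (x, y) -> (-x, y)
(-2, -10) -> (2, -10)

(2, -10)


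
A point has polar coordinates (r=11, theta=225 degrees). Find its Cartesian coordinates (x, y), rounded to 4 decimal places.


x = 11 * cos(225) = -7.7782
y = 11 * sin(225) = -7.7782

(-7.7782, -7.7782)


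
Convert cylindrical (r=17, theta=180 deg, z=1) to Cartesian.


x = 17 * cos(180) = -17
y = 17 * sin(180) = 0
z = 1

(-17, 0, 1)


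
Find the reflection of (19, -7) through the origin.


Reflection through origin: (x, y) -> (-x, -y)
(19, -7) -> (-19, 7)

(-19, 7)


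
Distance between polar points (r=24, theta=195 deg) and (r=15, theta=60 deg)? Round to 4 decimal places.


d = sqrt(r1^2 + r2^2 - 2*r1*r2*cos(t2-t1))
d = sqrt(24^2 + 15^2 - 2*24*15*cos(60-195)) = 36.1955

36.1955


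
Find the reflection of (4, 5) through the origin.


Reflection through origin: (x, y) -> (-x, -y)
(4, 5) -> (-4, -5)

(-4, -5)


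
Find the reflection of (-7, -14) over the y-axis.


Reflection across y-axis: (x, y) -> (-x, y)
(-7, -14) -> (7, -14)

(7, -14)


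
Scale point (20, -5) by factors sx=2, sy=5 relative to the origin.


Scaling: (x*sx, y*sy) = (20*2, -5*5) = (40, -25)

(40, -25)


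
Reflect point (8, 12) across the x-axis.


Reflection across x-axis: (x, y) -> (x, -y)
(8, 12) -> (8, -12)

(8, -12)


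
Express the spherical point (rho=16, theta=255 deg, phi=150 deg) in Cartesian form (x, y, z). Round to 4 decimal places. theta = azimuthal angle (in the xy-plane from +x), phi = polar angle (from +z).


x = 16 * sin(150) * cos(255) = -2.0706
y = 16 * sin(150) * sin(255) = -7.7274
z = 16 * cos(150) = -13.8564

(-2.0706, -7.7274, -13.8564)


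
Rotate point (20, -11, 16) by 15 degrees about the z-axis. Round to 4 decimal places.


x' = 20*cos(15) - -11*sin(15) = 22.1655
y' = 20*sin(15) + -11*cos(15) = -5.4488
z' = 16

(22.1655, -5.4488, 16)


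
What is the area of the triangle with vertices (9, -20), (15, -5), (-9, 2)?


Area = |x1(y2-y3) + x2(y3-y1) + x3(y1-y2)| / 2
= |9*(-5-2) + 15*(2--20) + -9*(-20--5)| / 2
= 201

201


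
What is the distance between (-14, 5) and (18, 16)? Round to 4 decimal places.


d = sqrt((18--14)^2 + (16-5)^2) = 33.8378

33.8378


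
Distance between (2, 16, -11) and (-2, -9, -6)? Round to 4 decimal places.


d = sqrt((-2-2)^2 + (-9-16)^2 + (-6--11)^2) = 25.807

25.807


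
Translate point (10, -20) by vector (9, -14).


Translation: (x+dx, y+dy) = (10+9, -20+-14) = (19, -34)

(19, -34)


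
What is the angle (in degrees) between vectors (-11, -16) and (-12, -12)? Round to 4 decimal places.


dot = -11*-12 + -16*-12 = 324
|u| = 19.4165, |v| = 16.9706
cos(angle) = 0.9833
angle = 10.4915 degrees

10.4915 degrees


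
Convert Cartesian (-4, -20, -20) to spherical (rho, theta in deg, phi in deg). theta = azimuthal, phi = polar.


rho = sqrt((-4)^2 + (-20)^2 + (-20)^2) = 28.5657
theta = atan2(-20, -4) = 258.6901 deg
phi = acos(-20/28.5657) = 134.4382 deg

rho = 28.5657, theta = 258.6901 deg, phi = 134.4382 deg


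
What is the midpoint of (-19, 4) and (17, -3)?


Midpoint = ((-19+17)/2, (4+-3)/2) = (-1, 0.5)

(-1, 0.5)


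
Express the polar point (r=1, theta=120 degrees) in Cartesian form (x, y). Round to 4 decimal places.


x = 1 * cos(120) = -0.5
y = 1 * sin(120) = 0.866

(-0.5, 0.866)


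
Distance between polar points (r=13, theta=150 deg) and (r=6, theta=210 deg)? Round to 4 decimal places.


d = sqrt(r1^2 + r2^2 - 2*r1*r2*cos(t2-t1))
d = sqrt(13^2 + 6^2 - 2*13*6*cos(210-150)) = 11.2694

11.2694


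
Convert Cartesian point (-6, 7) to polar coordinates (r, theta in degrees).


r = sqrt((-6)^2 + 7^2) = 9.2195
theta = atan2(7, -6) = 130.6013 degrees

r = 9.2195, theta = 130.6013 degrees


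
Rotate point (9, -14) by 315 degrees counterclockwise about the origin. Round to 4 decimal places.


x' = 9*cos(315) - -14*sin(315) = -3.5355
y' = 9*sin(315) + -14*cos(315) = -16.2635

(-3.5355, -16.2635)


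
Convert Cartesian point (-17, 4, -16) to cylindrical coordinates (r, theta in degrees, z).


r = sqrt((-17)^2 + 4^2) = 17.4642
theta = atan2(4, -17) = 166.7595 deg
z = -16

r = 17.4642, theta = 166.7595 deg, z = -16


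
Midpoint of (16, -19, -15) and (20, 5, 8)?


Midpoint = ((16+20)/2, (-19+5)/2, (-15+8)/2) = (18, -7, -3.5)

(18, -7, -3.5)


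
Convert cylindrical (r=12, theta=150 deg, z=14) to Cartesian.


x = 12 * cos(150) = -10.3923
y = 12 * sin(150) = 6
z = 14

(-10.3923, 6, 14)


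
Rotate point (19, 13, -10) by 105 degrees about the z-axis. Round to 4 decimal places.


x' = 19*cos(105) - 13*sin(105) = -17.4746
y' = 19*sin(105) + 13*cos(105) = 14.9879
z' = -10

(-17.4746, 14.9879, -10)


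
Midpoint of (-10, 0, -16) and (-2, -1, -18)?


Midpoint = ((-10+-2)/2, (0+-1)/2, (-16+-18)/2) = (-6, -0.5, -17)

(-6, -0.5, -17)


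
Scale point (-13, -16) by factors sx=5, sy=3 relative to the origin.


Scaling: (x*sx, y*sy) = (-13*5, -16*3) = (-65, -48)

(-65, -48)


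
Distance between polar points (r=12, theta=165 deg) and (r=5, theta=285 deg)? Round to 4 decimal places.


d = sqrt(r1^2 + r2^2 - 2*r1*r2*cos(t2-t1))
d = sqrt(12^2 + 5^2 - 2*12*5*cos(285-165)) = 15.1327

15.1327


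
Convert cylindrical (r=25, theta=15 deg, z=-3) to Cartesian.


x = 25 * cos(15) = 24.1481
y = 25 * sin(15) = 6.4705
z = -3

(24.1481, 6.4705, -3)


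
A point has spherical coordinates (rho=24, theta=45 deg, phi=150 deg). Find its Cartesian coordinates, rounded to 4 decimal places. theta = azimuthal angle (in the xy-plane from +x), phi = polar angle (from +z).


x = 24 * sin(150) * cos(45) = 8.4853
y = 24 * sin(150) * sin(45) = 8.4853
z = 24 * cos(150) = -20.7846

(8.4853, 8.4853, -20.7846)


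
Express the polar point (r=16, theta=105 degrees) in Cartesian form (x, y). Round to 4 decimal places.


x = 16 * cos(105) = -4.1411
y = 16 * sin(105) = 15.4548

(-4.1411, 15.4548)


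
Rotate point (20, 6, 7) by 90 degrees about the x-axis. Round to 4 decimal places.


x' = 20
y' = 6*cos(90) - 7*sin(90) = -7
z' = 6*sin(90) + 7*cos(90) = 6

(20, -7, 6)


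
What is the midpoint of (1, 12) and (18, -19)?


Midpoint = ((1+18)/2, (12+-19)/2) = (9.5, -3.5)

(9.5, -3.5)


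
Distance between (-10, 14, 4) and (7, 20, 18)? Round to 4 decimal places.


d = sqrt((7--10)^2 + (20-14)^2 + (18-4)^2) = 22.8254

22.8254


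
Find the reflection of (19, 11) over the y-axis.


Reflection across y-axis: (x, y) -> (-x, y)
(19, 11) -> (-19, 11)

(-19, 11)


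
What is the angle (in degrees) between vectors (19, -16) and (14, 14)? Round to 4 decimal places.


dot = 19*14 + -16*14 = 42
|u| = 24.8395, |v| = 19.799
cos(angle) = 0.0854
angle = 85.1009 degrees

85.1009 degrees


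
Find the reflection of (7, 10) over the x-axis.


Reflection across x-axis: (x, y) -> (x, -y)
(7, 10) -> (7, -10)

(7, -10)


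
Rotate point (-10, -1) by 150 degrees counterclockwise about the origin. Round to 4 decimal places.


x' = -10*cos(150) - -1*sin(150) = 9.1603
y' = -10*sin(150) + -1*cos(150) = -4.134

(9.1603, -4.134)


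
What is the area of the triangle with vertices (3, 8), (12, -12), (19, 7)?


Area = |x1(y2-y3) + x2(y3-y1) + x3(y1-y2)| / 2
= |3*(-12-7) + 12*(7-8) + 19*(8--12)| / 2
= 155.5

155.5


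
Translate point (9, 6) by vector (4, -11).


Translation: (x+dx, y+dy) = (9+4, 6+-11) = (13, -5)

(13, -5)


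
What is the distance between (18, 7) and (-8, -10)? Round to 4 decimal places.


d = sqrt((-8-18)^2 + (-10-7)^2) = 31.0644

31.0644


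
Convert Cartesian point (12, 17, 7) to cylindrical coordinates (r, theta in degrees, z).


r = sqrt(12^2 + 17^2) = 20.8087
theta = atan2(17, 12) = 54.7824 deg
z = 7

r = 20.8087, theta = 54.7824 deg, z = 7


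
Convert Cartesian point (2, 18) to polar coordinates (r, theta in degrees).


r = sqrt(2^2 + 18^2) = 18.1108
theta = atan2(18, 2) = 83.6598 degrees

r = 18.1108, theta = 83.6598 degrees


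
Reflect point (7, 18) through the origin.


Reflection through origin: (x, y) -> (-x, -y)
(7, 18) -> (-7, -18)

(-7, -18)


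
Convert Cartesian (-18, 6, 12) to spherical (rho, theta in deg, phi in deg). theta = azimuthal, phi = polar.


rho = sqrt((-18)^2 + 6^2 + 12^2) = 22.4499
theta = atan2(6, -18) = 161.5651 deg
phi = acos(12/22.4499) = 57.6885 deg

rho = 22.4499, theta = 161.5651 deg, phi = 57.6885 deg


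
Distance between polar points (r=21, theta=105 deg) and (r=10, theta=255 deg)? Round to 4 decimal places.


d = sqrt(r1^2 + r2^2 - 2*r1*r2*cos(t2-t1))
d = sqrt(21^2 + 10^2 - 2*21*10*cos(255-105)) = 30.0787

30.0787


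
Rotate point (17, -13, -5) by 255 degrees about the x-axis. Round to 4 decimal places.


x' = 17
y' = -13*cos(255) - -5*sin(255) = -1.465
z' = -13*sin(255) + -5*cos(255) = 13.8511

(17, -1.465, 13.8511)


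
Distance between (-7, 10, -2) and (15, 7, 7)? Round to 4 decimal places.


d = sqrt((15--7)^2 + (7-10)^2 + (7--2)^2) = 23.9583

23.9583


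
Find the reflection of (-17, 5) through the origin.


Reflection through origin: (x, y) -> (-x, -y)
(-17, 5) -> (17, -5)

(17, -5)


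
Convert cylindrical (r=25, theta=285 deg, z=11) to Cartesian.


x = 25 * cos(285) = 6.4705
y = 25 * sin(285) = -24.1481
z = 11

(6.4705, -24.1481, 11)


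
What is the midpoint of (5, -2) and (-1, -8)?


Midpoint = ((5+-1)/2, (-2+-8)/2) = (2, -5)

(2, -5)


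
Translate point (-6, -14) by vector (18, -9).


Translation: (x+dx, y+dy) = (-6+18, -14+-9) = (12, -23)

(12, -23)


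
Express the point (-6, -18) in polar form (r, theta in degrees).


r = sqrt((-6)^2 + (-18)^2) = 18.9737
theta = atan2(-18, -6) = 251.5651 degrees

r = 18.9737, theta = 251.5651 degrees


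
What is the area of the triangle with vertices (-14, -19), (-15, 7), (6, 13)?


Area = |x1(y2-y3) + x2(y3-y1) + x3(y1-y2)| / 2
= |-14*(7-13) + -15*(13--19) + 6*(-19-7)| / 2
= 276

276


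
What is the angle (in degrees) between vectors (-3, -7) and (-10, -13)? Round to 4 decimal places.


dot = -3*-10 + -7*-13 = 121
|u| = 7.6158, |v| = 16.4012
cos(angle) = 0.9687
angle = 14.37 degrees

14.37 degrees


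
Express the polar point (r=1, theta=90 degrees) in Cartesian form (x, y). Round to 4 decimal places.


x = 1 * cos(90) = 0
y = 1 * sin(90) = 1

(0, 1)


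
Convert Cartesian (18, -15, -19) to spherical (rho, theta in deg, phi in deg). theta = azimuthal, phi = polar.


rho = sqrt(18^2 + (-15)^2 + (-19)^2) = 30.1662
theta = atan2(-15, 18) = 320.1944 deg
phi = acos(-19/30.1662) = 129.0386 deg

rho = 30.1662, theta = 320.1944 deg, phi = 129.0386 deg


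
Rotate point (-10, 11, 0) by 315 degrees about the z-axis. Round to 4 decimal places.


x' = -10*cos(315) - 11*sin(315) = 0.7071
y' = -10*sin(315) + 11*cos(315) = 14.8492
z' = 0

(0.7071, 14.8492, 0)


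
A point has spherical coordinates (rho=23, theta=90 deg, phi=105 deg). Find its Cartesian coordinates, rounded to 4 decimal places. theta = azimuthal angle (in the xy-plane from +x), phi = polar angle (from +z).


x = 23 * sin(105) * cos(90) = 0
y = 23 * sin(105) * sin(90) = 22.2163
z = 23 * cos(105) = -5.9528

(0, 22.2163, -5.9528)


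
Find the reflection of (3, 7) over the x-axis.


Reflection across x-axis: (x, y) -> (x, -y)
(3, 7) -> (3, -7)

(3, -7)


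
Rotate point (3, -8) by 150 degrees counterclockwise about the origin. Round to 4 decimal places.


x' = 3*cos(150) - -8*sin(150) = 1.4019
y' = 3*sin(150) + -8*cos(150) = 8.4282

(1.4019, 8.4282)


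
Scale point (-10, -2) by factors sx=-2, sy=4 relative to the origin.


Scaling: (x*sx, y*sy) = (-10*-2, -2*4) = (20, -8)

(20, -8)


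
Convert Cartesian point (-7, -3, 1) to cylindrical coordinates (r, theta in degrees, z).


r = sqrt((-7)^2 + (-3)^2) = 7.6158
theta = atan2(-3, -7) = 203.1986 deg
z = 1

r = 7.6158, theta = 203.1986 deg, z = 1


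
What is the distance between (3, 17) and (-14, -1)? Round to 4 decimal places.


d = sqrt((-14-3)^2 + (-1-17)^2) = 24.7588

24.7588


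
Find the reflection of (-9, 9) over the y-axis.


Reflection across y-axis: (x, y) -> (-x, y)
(-9, 9) -> (9, 9)

(9, 9)


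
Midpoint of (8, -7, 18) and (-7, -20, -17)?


Midpoint = ((8+-7)/2, (-7+-20)/2, (18+-17)/2) = (0.5, -13.5, 0.5)

(0.5, -13.5, 0.5)


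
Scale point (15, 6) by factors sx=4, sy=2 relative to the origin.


Scaling: (x*sx, y*sy) = (15*4, 6*2) = (60, 12)

(60, 12)


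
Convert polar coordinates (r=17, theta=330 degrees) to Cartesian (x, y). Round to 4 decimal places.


x = 17 * cos(330) = 14.7224
y = 17 * sin(330) = -8.5

(14.7224, -8.5)


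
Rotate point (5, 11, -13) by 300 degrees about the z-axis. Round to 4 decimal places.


x' = 5*cos(300) - 11*sin(300) = 12.0263
y' = 5*sin(300) + 11*cos(300) = 1.1699
z' = -13

(12.0263, 1.1699, -13)


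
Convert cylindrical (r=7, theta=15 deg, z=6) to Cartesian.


x = 7 * cos(15) = 6.7615
y = 7 * sin(15) = 1.8117
z = 6

(6.7615, 1.8117, 6)


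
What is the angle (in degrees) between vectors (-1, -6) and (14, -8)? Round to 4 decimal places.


dot = -1*14 + -6*-8 = 34
|u| = 6.0828, |v| = 16.1245
cos(angle) = 0.3467
angle = 69.7174 degrees

69.7174 degrees


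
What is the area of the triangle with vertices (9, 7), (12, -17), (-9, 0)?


Area = |x1(y2-y3) + x2(y3-y1) + x3(y1-y2)| / 2
= |9*(-17-0) + 12*(0-7) + -9*(7--17)| / 2
= 226.5

226.5


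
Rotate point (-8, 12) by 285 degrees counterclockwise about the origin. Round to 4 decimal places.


x' = -8*cos(285) - 12*sin(285) = 9.5206
y' = -8*sin(285) + 12*cos(285) = 10.8332

(9.5206, 10.8332)


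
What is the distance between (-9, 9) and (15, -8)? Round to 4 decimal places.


d = sqrt((15--9)^2 + (-8-9)^2) = 29.4109

29.4109


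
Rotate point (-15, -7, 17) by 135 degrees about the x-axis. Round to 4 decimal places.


x' = -15
y' = -7*cos(135) - 17*sin(135) = -7.0711
z' = -7*sin(135) + 17*cos(135) = -16.9706

(-15, -7.0711, -16.9706)


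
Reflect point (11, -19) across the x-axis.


Reflection across x-axis: (x, y) -> (x, -y)
(11, -19) -> (11, 19)

(11, 19)


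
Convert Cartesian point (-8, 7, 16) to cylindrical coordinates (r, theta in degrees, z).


r = sqrt((-8)^2 + 7^2) = 10.6301
theta = atan2(7, -8) = 138.8141 deg
z = 16

r = 10.6301, theta = 138.8141 deg, z = 16


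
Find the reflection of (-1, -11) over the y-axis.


Reflection across y-axis: (x, y) -> (-x, y)
(-1, -11) -> (1, -11)

(1, -11)


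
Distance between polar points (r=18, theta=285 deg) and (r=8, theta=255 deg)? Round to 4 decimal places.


d = sqrt(r1^2 + r2^2 - 2*r1*r2*cos(t2-t1))
d = sqrt(18^2 + 8^2 - 2*18*8*cos(255-285)) = 11.7722

11.7722


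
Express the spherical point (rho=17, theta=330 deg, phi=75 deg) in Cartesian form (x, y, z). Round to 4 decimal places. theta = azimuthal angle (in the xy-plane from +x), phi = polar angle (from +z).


x = 17 * sin(75) * cos(330) = 14.2208
y = 17 * sin(75) * sin(330) = -8.2104
z = 17 * cos(75) = 4.3999

(14.2208, -8.2104, 4.3999)


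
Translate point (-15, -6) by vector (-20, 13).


Translation: (x+dx, y+dy) = (-15+-20, -6+13) = (-35, 7)

(-35, 7)


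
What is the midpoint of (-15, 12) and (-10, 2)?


Midpoint = ((-15+-10)/2, (12+2)/2) = (-12.5, 7)

(-12.5, 7)


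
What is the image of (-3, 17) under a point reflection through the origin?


Reflection through origin: (x, y) -> (-x, -y)
(-3, 17) -> (3, -17)

(3, -17)


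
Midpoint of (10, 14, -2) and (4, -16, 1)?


Midpoint = ((10+4)/2, (14+-16)/2, (-2+1)/2) = (7, -1, -0.5)

(7, -1, -0.5)


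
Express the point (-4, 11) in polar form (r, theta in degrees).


r = sqrt((-4)^2 + 11^2) = 11.7047
theta = atan2(11, -4) = 109.9831 degrees

r = 11.7047, theta = 109.9831 degrees


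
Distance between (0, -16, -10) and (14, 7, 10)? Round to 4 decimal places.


d = sqrt((14-0)^2 + (7--16)^2 + (10--10)^2) = 33.541

33.541


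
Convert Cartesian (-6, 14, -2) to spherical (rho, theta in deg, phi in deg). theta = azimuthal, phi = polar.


rho = sqrt((-6)^2 + 14^2 + (-2)^2) = 15.3623
theta = atan2(14, -6) = 113.1986 deg
phi = acos(-2/15.3623) = 97.4805 deg

rho = 15.3623, theta = 113.1986 deg, phi = 97.4805 deg


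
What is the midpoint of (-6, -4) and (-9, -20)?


Midpoint = ((-6+-9)/2, (-4+-20)/2) = (-7.5, -12)

(-7.5, -12)


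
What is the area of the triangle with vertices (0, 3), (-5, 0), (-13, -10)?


Area = |x1(y2-y3) + x2(y3-y1) + x3(y1-y2)| / 2
= |0*(0--10) + -5*(-10-3) + -13*(3-0)| / 2
= 13

13


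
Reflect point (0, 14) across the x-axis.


Reflection across x-axis: (x, y) -> (x, -y)
(0, 14) -> (0, -14)

(0, -14)


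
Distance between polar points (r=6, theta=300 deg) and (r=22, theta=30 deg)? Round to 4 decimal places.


d = sqrt(r1^2 + r2^2 - 2*r1*r2*cos(t2-t1))
d = sqrt(6^2 + 22^2 - 2*6*22*cos(30-300)) = 22.8035

22.8035


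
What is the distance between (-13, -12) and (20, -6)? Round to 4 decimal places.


d = sqrt((20--13)^2 + (-6--12)^2) = 33.541

33.541


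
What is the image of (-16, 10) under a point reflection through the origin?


Reflection through origin: (x, y) -> (-x, -y)
(-16, 10) -> (16, -10)

(16, -10)


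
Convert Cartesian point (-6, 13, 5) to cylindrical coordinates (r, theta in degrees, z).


r = sqrt((-6)^2 + 13^2) = 14.3178
theta = atan2(13, -6) = 114.7751 deg
z = 5

r = 14.3178, theta = 114.7751 deg, z = 5


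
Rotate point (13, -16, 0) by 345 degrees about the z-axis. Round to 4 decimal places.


x' = 13*cos(345) - -16*sin(345) = 8.4159
y' = 13*sin(345) + -16*cos(345) = -18.8195
z' = 0

(8.4159, -18.8195, 0)


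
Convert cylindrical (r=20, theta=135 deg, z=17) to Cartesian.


x = 20 * cos(135) = -14.1421
y = 20 * sin(135) = 14.1421
z = 17

(-14.1421, 14.1421, 17)


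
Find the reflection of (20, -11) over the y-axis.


Reflection across y-axis: (x, y) -> (-x, y)
(20, -11) -> (-20, -11)

(-20, -11)


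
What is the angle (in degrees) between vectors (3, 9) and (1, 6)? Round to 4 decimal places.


dot = 3*1 + 9*6 = 57
|u| = 9.4868, |v| = 6.0828
cos(angle) = 0.9878
angle = 8.9726 degrees

8.9726 degrees


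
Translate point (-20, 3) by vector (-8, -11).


Translation: (x+dx, y+dy) = (-20+-8, 3+-11) = (-28, -8)

(-28, -8)


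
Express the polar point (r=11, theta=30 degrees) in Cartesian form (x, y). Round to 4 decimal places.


x = 11 * cos(30) = 9.5263
y = 11 * sin(30) = 5.5

(9.5263, 5.5)


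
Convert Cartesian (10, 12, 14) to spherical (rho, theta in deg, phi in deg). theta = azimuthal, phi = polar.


rho = sqrt(10^2 + 12^2 + 14^2) = 20.9762
theta = atan2(12, 10) = 50.1944 deg
phi = acos(14/20.9762) = 48.1315 deg

rho = 20.9762, theta = 50.1944 deg, phi = 48.1315 deg


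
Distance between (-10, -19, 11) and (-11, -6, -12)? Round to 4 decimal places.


d = sqrt((-11--10)^2 + (-6--19)^2 + (-12-11)^2) = 26.4386

26.4386


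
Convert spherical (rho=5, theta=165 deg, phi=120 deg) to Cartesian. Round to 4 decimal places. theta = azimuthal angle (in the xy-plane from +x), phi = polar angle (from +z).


x = 5 * sin(120) * cos(165) = -4.1826
y = 5 * sin(120) * sin(165) = 1.1207
z = 5 * cos(120) = -2.5

(-4.1826, 1.1207, -2.5)


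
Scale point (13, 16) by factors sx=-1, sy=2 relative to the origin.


Scaling: (x*sx, y*sy) = (13*-1, 16*2) = (-13, 32)

(-13, 32)


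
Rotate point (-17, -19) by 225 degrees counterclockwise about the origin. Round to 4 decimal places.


x' = -17*cos(225) - -19*sin(225) = -1.4142
y' = -17*sin(225) + -19*cos(225) = 25.4558

(-1.4142, 25.4558)


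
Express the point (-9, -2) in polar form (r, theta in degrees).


r = sqrt((-9)^2 + (-2)^2) = 9.2195
theta = atan2(-2, -9) = 192.5288 degrees

r = 9.2195, theta = 192.5288 degrees


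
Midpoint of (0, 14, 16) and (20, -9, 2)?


Midpoint = ((0+20)/2, (14+-9)/2, (16+2)/2) = (10, 2.5, 9)

(10, 2.5, 9)


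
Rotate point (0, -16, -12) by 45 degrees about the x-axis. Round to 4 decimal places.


x' = 0
y' = -16*cos(45) - -12*sin(45) = -2.8284
z' = -16*sin(45) + -12*cos(45) = -19.799

(0, -2.8284, -19.799)


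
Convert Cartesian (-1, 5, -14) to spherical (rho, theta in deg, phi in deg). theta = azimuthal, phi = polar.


rho = sqrt((-1)^2 + 5^2 + (-14)^2) = 14.8997
theta = atan2(5, -1) = 101.3099 deg
phi = acos(-14/14.8997) = 159.9876 deg

rho = 14.8997, theta = 101.3099 deg, phi = 159.9876 deg


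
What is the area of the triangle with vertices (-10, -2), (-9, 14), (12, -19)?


Area = |x1(y2-y3) + x2(y3-y1) + x3(y1-y2)| / 2
= |-10*(14--19) + -9*(-19--2) + 12*(-2-14)| / 2
= 184.5

184.5


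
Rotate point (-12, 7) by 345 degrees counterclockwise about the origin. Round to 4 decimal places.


x' = -12*cos(345) - 7*sin(345) = -9.7794
y' = -12*sin(345) + 7*cos(345) = 9.8673

(-9.7794, 9.8673)


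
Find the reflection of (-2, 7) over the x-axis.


Reflection across x-axis: (x, y) -> (x, -y)
(-2, 7) -> (-2, -7)

(-2, -7)


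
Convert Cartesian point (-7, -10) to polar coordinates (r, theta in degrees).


r = sqrt((-7)^2 + (-10)^2) = 12.2066
theta = atan2(-10, -7) = 235.008 degrees

r = 12.2066, theta = 235.008 degrees


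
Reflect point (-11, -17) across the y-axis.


Reflection across y-axis: (x, y) -> (-x, y)
(-11, -17) -> (11, -17)

(11, -17)


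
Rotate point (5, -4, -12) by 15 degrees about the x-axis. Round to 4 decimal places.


x' = 5
y' = -4*cos(15) - -12*sin(15) = -0.7579
z' = -4*sin(15) + -12*cos(15) = -12.6264

(5, -0.7579, -12.6264)


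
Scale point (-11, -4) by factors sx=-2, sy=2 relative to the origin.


Scaling: (x*sx, y*sy) = (-11*-2, -4*2) = (22, -8)

(22, -8)


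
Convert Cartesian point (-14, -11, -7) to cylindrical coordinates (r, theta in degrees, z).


r = sqrt((-14)^2 + (-11)^2) = 17.8045
theta = atan2(-11, -14) = 218.1572 deg
z = -7

r = 17.8045, theta = 218.1572 deg, z = -7


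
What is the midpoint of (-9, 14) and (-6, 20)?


Midpoint = ((-9+-6)/2, (14+20)/2) = (-7.5, 17)

(-7.5, 17)


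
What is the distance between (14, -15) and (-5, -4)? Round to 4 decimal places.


d = sqrt((-5-14)^2 + (-4--15)^2) = 21.9545

21.9545


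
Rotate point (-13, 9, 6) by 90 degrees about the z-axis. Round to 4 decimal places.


x' = -13*cos(90) - 9*sin(90) = -9
y' = -13*sin(90) + 9*cos(90) = -13
z' = 6

(-9, -13, 6)


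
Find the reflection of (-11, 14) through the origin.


Reflection through origin: (x, y) -> (-x, -y)
(-11, 14) -> (11, -14)

(11, -14)


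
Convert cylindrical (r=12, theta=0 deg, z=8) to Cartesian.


x = 12 * cos(0) = 12
y = 12 * sin(0) = 0
z = 8

(12, 0, 8)


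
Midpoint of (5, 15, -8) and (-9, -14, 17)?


Midpoint = ((5+-9)/2, (15+-14)/2, (-8+17)/2) = (-2, 0.5, 4.5)

(-2, 0.5, 4.5)


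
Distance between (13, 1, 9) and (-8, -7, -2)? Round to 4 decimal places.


d = sqrt((-8-13)^2 + (-7-1)^2 + (-2-9)^2) = 25.02

25.02


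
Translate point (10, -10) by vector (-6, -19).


Translation: (x+dx, y+dy) = (10+-6, -10+-19) = (4, -29)

(4, -29)


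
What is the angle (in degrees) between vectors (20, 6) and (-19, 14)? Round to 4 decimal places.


dot = 20*-19 + 6*14 = -296
|u| = 20.8806, |v| = 23.6008
cos(angle) = -0.6006
angle = 126.9164 degrees

126.9164 degrees


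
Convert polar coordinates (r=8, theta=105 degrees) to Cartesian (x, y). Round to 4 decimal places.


x = 8 * cos(105) = -2.0706
y = 8 * sin(105) = 7.7274

(-2.0706, 7.7274)


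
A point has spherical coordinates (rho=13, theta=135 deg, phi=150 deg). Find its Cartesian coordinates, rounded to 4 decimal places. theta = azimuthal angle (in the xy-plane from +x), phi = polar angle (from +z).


x = 13 * sin(150) * cos(135) = -4.5962
y = 13 * sin(150) * sin(135) = 4.5962
z = 13 * cos(150) = -11.2583

(-4.5962, 4.5962, -11.2583)


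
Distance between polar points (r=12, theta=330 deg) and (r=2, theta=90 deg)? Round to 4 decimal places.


d = sqrt(r1^2 + r2^2 - 2*r1*r2*cos(t2-t1))
d = sqrt(12^2 + 2^2 - 2*12*2*cos(90-330)) = 13.1149

13.1149


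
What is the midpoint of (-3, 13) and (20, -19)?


Midpoint = ((-3+20)/2, (13+-19)/2) = (8.5, -3)

(8.5, -3)


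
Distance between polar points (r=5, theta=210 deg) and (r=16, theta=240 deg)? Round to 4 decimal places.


d = sqrt(r1^2 + r2^2 - 2*r1*r2*cos(t2-t1))
d = sqrt(5^2 + 16^2 - 2*5*16*cos(240-210)) = 11.9347

11.9347


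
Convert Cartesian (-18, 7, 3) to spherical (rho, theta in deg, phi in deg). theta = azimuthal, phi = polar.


rho = sqrt((-18)^2 + 7^2 + 3^2) = 19.5448
theta = atan2(7, -18) = 158.7495 deg
phi = acos(3/19.5448) = 81.1706 deg

rho = 19.5448, theta = 158.7495 deg, phi = 81.1706 deg


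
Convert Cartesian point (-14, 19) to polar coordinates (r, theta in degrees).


r = sqrt((-14)^2 + 19^2) = 23.6008
theta = atan2(19, -14) = 126.3844 degrees

r = 23.6008, theta = 126.3844 degrees


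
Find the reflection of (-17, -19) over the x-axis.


Reflection across x-axis: (x, y) -> (x, -y)
(-17, -19) -> (-17, 19)

(-17, 19)


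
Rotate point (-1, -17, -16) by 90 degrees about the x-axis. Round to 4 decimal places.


x' = -1
y' = -17*cos(90) - -16*sin(90) = 16
z' = -17*sin(90) + -16*cos(90) = -17

(-1, 16, -17)


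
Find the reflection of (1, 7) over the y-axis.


Reflection across y-axis: (x, y) -> (-x, y)
(1, 7) -> (-1, 7)

(-1, 7)


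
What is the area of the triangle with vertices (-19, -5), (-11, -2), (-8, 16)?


Area = |x1(y2-y3) + x2(y3-y1) + x3(y1-y2)| / 2
= |-19*(-2-16) + -11*(16--5) + -8*(-5--2)| / 2
= 67.5

67.5


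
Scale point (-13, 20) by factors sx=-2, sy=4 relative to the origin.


Scaling: (x*sx, y*sy) = (-13*-2, 20*4) = (26, 80)

(26, 80)


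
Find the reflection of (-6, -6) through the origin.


Reflection through origin: (x, y) -> (-x, -y)
(-6, -6) -> (6, 6)

(6, 6)


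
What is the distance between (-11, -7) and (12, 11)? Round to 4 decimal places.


d = sqrt((12--11)^2 + (11--7)^2) = 29.2062

29.2062


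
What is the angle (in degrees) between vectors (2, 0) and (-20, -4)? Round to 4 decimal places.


dot = 2*-20 + 0*-4 = -40
|u| = 2, |v| = 20.3961
cos(angle) = -0.9806
angle = 168.6901 degrees

168.6901 degrees


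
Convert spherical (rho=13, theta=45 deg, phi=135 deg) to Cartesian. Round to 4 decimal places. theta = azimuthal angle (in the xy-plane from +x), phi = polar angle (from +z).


x = 13 * sin(135) * cos(45) = 6.5
y = 13 * sin(135) * sin(45) = 6.5
z = 13 * cos(135) = -9.1924

(6.5, 6.5, -9.1924)


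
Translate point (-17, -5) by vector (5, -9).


Translation: (x+dx, y+dy) = (-17+5, -5+-9) = (-12, -14)

(-12, -14)


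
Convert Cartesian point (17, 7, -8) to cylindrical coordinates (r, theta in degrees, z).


r = sqrt(17^2 + 7^2) = 18.3848
theta = atan2(7, 17) = 22.3801 deg
z = -8

r = 18.3848, theta = 22.3801 deg, z = -8


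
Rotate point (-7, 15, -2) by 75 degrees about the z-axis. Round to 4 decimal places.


x' = -7*cos(75) - 15*sin(75) = -16.3006
y' = -7*sin(75) + 15*cos(75) = -2.8792
z' = -2

(-16.3006, -2.8792, -2)


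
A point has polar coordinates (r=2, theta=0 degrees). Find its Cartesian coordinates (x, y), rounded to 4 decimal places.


x = 2 * cos(0) = 2
y = 2 * sin(0) = 0

(2, 0)


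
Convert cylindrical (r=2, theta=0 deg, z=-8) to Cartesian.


x = 2 * cos(0) = 2
y = 2 * sin(0) = 0
z = -8

(2, 0, -8)


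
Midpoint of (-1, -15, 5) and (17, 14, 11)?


Midpoint = ((-1+17)/2, (-15+14)/2, (5+11)/2) = (8, -0.5, 8)

(8, -0.5, 8)
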